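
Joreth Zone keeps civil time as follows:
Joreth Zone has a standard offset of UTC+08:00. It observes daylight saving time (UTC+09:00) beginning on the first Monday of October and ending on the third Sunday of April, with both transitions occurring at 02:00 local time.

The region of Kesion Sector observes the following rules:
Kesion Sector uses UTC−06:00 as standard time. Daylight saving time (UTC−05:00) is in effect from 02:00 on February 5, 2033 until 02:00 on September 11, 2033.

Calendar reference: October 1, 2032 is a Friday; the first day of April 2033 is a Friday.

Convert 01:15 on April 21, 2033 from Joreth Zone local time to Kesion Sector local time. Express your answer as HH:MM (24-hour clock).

1 October 2032 is a Friday, so the first Monday is October 4.
1 April 2033 is a Friday, so the first Sunday is April 3 and the third is April 17.
April 21, 2033 does not fall between 4 October 2032 and 17 April 2033, so daylight saving is not in effect and Joreth Zone is at UTC+08:00.
01:15 Joreth Zone − 8h = 17:15 UTC (rolling into the previous day, 20 April 2033).
At the standard offset (UTC−06:00), 17:15 UTC − 6h = 11:15 Kesion Sector standard time.
The standard-time date in Kesion Sector, April 20, 2033, lies within the daylight-saving period (5 February – 11 September), so Kesion Sector is on daylight time, UTC−05:00.
17:15 UTC − 5h = 12:15 Kesion Sector.

12:15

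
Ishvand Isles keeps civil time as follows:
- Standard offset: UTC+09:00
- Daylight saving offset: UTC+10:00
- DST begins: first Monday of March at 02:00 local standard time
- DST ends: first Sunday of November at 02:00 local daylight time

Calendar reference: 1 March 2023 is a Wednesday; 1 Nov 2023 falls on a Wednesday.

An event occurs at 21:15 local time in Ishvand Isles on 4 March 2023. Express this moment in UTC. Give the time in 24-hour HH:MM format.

1 March 2023 is a Wednesday, so the first Monday is March 6.
1 November 2023 is a Wednesday, so the first Sunday is November 5.
Daylight saving runs 6 March – 5 November; 4 March 2023 is outside that window, so Ishvand Isles is on standard time at UTC+09:00.
21:15 local − 9h = 12:15 UTC.

12:15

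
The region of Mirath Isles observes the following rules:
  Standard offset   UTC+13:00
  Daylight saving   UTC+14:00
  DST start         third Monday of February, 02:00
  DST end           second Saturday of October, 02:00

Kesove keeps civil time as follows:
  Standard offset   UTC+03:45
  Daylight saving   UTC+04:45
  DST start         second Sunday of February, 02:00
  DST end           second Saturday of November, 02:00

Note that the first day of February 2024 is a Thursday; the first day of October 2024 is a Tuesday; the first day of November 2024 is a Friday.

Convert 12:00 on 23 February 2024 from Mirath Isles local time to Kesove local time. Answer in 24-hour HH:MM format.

02:45

1 February 2024 is a Thursday, so the first Monday is February 5 and the third is February 19.
1 October 2024 is a Tuesday, so the first Saturday is October 5 and the second is October 12.
23 February 2024 lies within the daylight-saving period (19 February – 12 October), so Mirath Isles is on daylight time, UTC+14:00.
12:00 Mirath Isles − 14h = 22:00 UTC (rolling into the previous day, 22 February 2024).
1 February 2024 is a Thursday, so the first Sunday is February 4 and the second is February 11.
1 November 2024 is a Friday, so the first Saturday is November 2 and the second is November 9.
At the standard offset (UTC+03:45), 22:00 UTC + 3h45m = 01:45 Kesove standard time (rolling into the next day, 23 February 2024).
The standard-time date in Kesove, 23 February 2024, lies within the daylight-saving period (11 February – 9 November), so Kesove is on daylight time, UTC+04:45.
22:00 UTC + 4h45m = 02:45 Kesove (rolling into the next day, 23 February 2024).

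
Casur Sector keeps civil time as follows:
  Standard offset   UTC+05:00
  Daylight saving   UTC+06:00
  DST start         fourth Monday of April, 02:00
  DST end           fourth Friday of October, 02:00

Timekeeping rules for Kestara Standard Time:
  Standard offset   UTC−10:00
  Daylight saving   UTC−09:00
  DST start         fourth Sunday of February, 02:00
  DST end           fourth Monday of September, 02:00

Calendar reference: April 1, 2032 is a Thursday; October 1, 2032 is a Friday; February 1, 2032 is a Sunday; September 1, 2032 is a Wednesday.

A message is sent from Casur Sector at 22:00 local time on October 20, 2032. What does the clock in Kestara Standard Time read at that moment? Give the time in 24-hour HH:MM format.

1 April 2032 is a Thursday, so the first Monday is April 5 and the fourth is April 26.
1 October 2032 is a Friday, so the first Friday is October 1 and the fourth is October 22.
Daylight saving runs 26 April – 22 October; October 20, 2032 is inside that window, so Casur Sector is at UTC+06:00.
22:00 Casur Sector − 6h = 16:00 UTC.
1 February 2032 is a Sunday, so the first Sunday is February 1 and the fourth is February 22.
1 September 2032 is a Wednesday, so the first Monday is September 6 and the fourth is September 27.
At the standard offset (UTC−10:00), 16:00 UTC − 10h = 06:00 Kestara Standard Time standard time.
Daylight saving runs 22 February – 27 September; the standard-time date in Kestara Standard Time, October 20, 2032, is outside that window, so Kestara Standard Time is on standard time at UTC−10:00.
16:00 UTC − 10h = 06:00 Kestara Standard Time.

06:00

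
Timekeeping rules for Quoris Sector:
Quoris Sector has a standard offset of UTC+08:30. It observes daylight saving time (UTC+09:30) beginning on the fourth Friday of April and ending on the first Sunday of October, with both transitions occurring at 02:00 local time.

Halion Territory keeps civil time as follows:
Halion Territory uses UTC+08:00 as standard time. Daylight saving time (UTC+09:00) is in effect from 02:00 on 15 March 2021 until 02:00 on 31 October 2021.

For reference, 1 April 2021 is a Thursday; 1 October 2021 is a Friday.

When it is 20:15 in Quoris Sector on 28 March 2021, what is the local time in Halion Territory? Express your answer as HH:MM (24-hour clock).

20:45

1 April 2021 is a Thursday, so the first Friday is April 2 and the fourth is April 23.
1 October 2021 is a Friday, so the first Sunday is October 3.
28 March 2021 is outside the daylight-saving period (23 April – 3 October), so Quoris Sector is on standard time, UTC+08:30.
20:15 Quoris Sector − 8h30m = 11:45 UTC.
At the standard offset (UTC+08:00), 11:45 UTC + 8h = 19:45 Halion Territory standard time.
Daylight saving runs 15 March – 31 October; the standard-time date in Halion Territory, 28 March 2021, is inside that window, so Halion Territory is at UTC+09:00.
11:45 UTC + 9h = 20:45 Halion Territory.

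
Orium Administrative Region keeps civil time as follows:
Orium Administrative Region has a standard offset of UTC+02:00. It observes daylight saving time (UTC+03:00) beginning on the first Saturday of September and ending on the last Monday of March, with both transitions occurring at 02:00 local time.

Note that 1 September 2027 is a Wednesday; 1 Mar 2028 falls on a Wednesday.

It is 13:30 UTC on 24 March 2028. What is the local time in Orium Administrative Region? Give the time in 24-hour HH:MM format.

16:30

1 September 2027 is a Wednesday, so the first Saturday is September 4.
1 March 2028 is a Wednesday, so Mondays fall on 6, 13, 20, 27; the last is March 27.
At the standard offset (UTC+02:00), 13:30 UTC + 2h = 15:30 Orium Administrative Region standard time.
Daylight saving runs 4 September 2027 – 27 March 2028; the standard-time date in Orium Administrative Region, 24 March 2028, is inside that window, so Orium Administrative Region is at UTC+03:00.
13:30 UTC + 3h = 16:30 local.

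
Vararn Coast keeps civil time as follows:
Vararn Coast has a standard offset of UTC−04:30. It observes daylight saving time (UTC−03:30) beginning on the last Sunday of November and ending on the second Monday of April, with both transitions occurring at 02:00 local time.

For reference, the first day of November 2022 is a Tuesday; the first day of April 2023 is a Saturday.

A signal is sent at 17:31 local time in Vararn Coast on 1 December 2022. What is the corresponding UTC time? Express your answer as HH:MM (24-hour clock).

21:01

1 November 2022 is a Tuesday, so Sundays fall on 6, 13, 20, 27; the last is November 27.
1 April 2023 is a Saturday, so the first Monday is April 3 and the second is April 10.
Daylight saving runs 27 November 2022 – 10 April 2023; 1 December 2022 is inside that window, so Vararn Coast is at UTC−03:30.
17:31 local + 3h30m = 21:01 UTC.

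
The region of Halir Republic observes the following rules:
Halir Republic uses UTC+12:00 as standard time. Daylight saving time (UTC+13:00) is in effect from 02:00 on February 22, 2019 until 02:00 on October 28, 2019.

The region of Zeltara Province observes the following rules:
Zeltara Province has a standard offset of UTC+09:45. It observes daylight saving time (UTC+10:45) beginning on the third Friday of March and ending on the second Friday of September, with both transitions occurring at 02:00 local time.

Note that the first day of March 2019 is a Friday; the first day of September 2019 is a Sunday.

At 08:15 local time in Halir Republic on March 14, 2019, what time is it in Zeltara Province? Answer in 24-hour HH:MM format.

05:00

March 14, 2019 falls between 22 February and 28 October, so daylight saving is in effect and Halir Republic is at UTC+13:00.
08:15 Halir Republic − 13h = 19:15 UTC (rolling into the previous day, 13 March 2019).
1 March 2019 is a Friday, so the first Friday is March 1 and the third is March 15.
1 September 2019 is a Sunday, so the first Friday is September 6 and the second is September 13.
At the standard offset (UTC+09:45), 19:15 UTC + 9h45m = 05:00 Zeltara Province standard time (rolling into the next day, 14 March 2019).
The standard-time date in Zeltara Province, March 14, 2019, does not fall between 15 March and 13 September, so daylight saving is not in effect and Zeltara Province is at UTC+09:45.
19:15 UTC + 9h45m = 05:00 Zeltara Province (rolling into the next day, 14 March 2019).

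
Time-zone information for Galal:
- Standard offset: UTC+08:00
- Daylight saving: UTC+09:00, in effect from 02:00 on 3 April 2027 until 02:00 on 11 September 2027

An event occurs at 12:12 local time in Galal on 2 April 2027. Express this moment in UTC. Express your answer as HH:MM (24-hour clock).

04:12

Daylight saving runs 3 April – 11 September; 2 April 2027 is outside that window, so Galal is on standard time at UTC+08:00.
12:12 local − 8h = 04:12 UTC.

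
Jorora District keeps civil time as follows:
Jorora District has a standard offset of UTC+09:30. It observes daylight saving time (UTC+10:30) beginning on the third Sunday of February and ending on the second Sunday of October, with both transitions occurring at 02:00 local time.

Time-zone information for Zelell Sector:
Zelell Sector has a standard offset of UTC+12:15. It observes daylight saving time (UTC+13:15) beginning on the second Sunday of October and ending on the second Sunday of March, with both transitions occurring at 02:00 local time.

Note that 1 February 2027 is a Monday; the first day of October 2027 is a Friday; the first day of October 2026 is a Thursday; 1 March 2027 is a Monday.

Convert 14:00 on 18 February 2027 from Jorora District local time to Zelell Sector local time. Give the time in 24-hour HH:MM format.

1 February 2027 is a Monday, so the first Sunday is February 7 and the third is February 21.
1 October 2027 is a Friday, so the first Sunday is October 3 and the second is October 10.
Daylight saving runs 21 February – 10 October; 18 February 2027 is outside that window, so Jorora District is on standard time at UTC+09:30.
14:00 Jorora District − 9h30m = 04:30 UTC.
1 October 2026 is a Thursday, so the first Sunday is October 4 and the second is October 11.
1 March 2027 is a Monday, so the first Sunday is March 7 and the second is March 14.
At the standard offset (UTC+12:15), 04:30 UTC + 12h15m = 16:45 Zelell Sector standard time.
The standard-time date in Zelell Sector, 18 February 2027, lies within the daylight-saving period (11 October 2026 – 14 March 2027), so Zelell Sector is on daylight time, UTC+13:15.
04:30 UTC + 13h15m = 17:45 Zelell Sector.

17:45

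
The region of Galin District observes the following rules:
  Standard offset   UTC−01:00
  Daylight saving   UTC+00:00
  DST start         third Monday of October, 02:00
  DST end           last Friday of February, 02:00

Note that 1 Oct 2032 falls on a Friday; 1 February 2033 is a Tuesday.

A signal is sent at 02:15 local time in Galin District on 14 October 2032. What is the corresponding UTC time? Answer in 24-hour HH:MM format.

1 October 2032 is a Friday, so the first Monday is October 4 and the third is October 18.
1 February 2033 is a Tuesday, so Fridays fall on 4, 11, 18, 25; the last is February 25.
Daylight saving runs 18 October 2032 – 25 February 2033; 14 October 2032 is outside that window, so Galin District is on standard time at UTC−01:00.
02:15 local + 1h = 03:15 UTC.

03:15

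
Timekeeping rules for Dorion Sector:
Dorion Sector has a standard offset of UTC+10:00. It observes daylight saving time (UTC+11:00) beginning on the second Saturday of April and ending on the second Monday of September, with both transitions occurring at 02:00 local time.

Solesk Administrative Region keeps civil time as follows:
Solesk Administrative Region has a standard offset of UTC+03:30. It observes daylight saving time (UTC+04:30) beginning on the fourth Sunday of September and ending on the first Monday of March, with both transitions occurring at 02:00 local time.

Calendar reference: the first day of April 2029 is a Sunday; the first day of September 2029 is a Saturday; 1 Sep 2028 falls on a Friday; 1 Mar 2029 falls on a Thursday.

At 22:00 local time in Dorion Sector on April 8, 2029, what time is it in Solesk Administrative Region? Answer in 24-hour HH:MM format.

1 April 2029 is a Sunday, so the first Saturday is April 7 and the second is April 14.
1 September 2029 is a Saturday, so the first Monday is September 3 and the second is September 10.
April 8, 2029 is outside the daylight-saving period (14 April – 10 September), so Dorion Sector is on standard time, UTC+10:00.
22:00 Dorion Sector − 10h = 12:00 UTC.
1 September 2028 is a Friday, so the first Sunday is September 3 and the fourth is September 24.
1 March 2029 is a Thursday, so the first Monday is March 5.
At the standard offset (UTC+03:30), 12:00 UTC + 3h30m = 15:30 Solesk Administrative Region standard time.
The standard-time date in Solesk Administrative Region, April 8, 2029, does not fall between 24 September 2028 and 5 March 2029, so daylight saving is not in effect and Solesk Administrative Region is at UTC+03:30.
12:00 UTC + 3h30m = 15:30 Solesk Administrative Region.

15:30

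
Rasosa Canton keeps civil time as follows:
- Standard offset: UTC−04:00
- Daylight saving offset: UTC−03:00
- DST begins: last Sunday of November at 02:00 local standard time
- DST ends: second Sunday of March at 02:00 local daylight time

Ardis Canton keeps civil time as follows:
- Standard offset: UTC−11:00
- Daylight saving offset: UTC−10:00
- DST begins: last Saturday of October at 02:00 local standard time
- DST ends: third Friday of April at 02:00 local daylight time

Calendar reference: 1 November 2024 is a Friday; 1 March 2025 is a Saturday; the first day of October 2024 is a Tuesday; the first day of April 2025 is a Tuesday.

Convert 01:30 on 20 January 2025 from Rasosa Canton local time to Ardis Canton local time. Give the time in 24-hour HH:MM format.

1 November 2024 is a Friday, so Sundays fall on 3, 10, 17, 24; the last is November 24.
1 March 2025 is a Saturday, so the first Sunday is March 2 and the second is March 9.
20 January 2025 falls between 24 November 2024 and 9 March 2025, so daylight saving is in effect and Rasosa Canton is at UTC−03:00.
01:30 Rasosa Canton + 3h = 04:30 UTC.
1 October 2024 is a Tuesday, so Saturdays fall on 5, 12, 19, 26; the last is October 26.
1 April 2025 is a Tuesday, so the first Friday is April 4 and the third is April 18.
At the standard offset (UTC−11:00), 04:30 UTC − 11h = 17:30 Ardis Canton standard time (rolling into the previous day, 19 January 2025).
The standard-time date in Ardis Canton, 19 January 2025, falls between 26 October 2024 and 18 April 2025, so daylight saving is in effect and Ardis Canton is at UTC−10:00.
04:30 UTC − 10h = 18:30 Ardis Canton (rolling into the previous day, 19 January 2025).

18:30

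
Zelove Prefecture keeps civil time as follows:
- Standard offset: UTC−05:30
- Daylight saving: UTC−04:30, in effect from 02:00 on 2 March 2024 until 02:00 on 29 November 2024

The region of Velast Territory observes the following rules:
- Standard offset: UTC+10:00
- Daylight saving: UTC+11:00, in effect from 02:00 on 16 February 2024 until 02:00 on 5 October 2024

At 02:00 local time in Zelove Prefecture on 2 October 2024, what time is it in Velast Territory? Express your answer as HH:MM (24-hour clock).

2 October 2024 falls between 2 March and 29 November, so daylight saving is in effect and Zelove Prefecture is at UTC−04:30.
02:00 Zelove Prefecture + 4h30m = 06:30 UTC.
At the standard offset (UTC+10:00), 06:30 UTC + 10h = 16:30 Velast Territory standard time.
The standard-time date in Velast Territory, 2 October 2024, lies within the daylight-saving period (16 February – 5 October), so Velast Territory is on daylight time, UTC+11:00.
06:30 UTC + 11h = 17:30 Velast Territory.

17:30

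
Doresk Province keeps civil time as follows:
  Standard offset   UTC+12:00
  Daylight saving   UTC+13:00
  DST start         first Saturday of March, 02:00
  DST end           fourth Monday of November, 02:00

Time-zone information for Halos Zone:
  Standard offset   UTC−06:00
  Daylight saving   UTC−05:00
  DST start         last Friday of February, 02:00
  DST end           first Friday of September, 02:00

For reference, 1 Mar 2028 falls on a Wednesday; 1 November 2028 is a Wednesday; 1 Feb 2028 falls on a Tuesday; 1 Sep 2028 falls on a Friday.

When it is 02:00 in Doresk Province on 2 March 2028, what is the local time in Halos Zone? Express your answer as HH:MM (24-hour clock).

1 March 2028 is a Wednesday, so the first Saturday is March 4.
1 November 2028 is a Wednesday, so the first Monday is November 6 and the fourth is November 27.
Daylight saving runs 4 March – 27 November; 2 March 2028 is outside that window, so Doresk Province is on standard time at UTC+12:00.
02:00 Doresk Province − 12h = 14:00 UTC (rolling into the previous day, 1 March 2028).
1 February 2028 is a Tuesday, so Fridays fall on 4, 11, 18, 25; the last is February 25.
1 September 2028 is a Friday, so the first Friday is September 1.
At the standard offset (UTC−06:00), 14:00 UTC − 6h = 08:00 Halos Zone standard time.
The standard-time date in Halos Zone, 1 March 2028, falls between 25 February and 1 September, so daylight saving is in effect and Halos Zone is at UTC−05:00.
14:00 UTC − 5h = 09:00 Halos Zone.

09:00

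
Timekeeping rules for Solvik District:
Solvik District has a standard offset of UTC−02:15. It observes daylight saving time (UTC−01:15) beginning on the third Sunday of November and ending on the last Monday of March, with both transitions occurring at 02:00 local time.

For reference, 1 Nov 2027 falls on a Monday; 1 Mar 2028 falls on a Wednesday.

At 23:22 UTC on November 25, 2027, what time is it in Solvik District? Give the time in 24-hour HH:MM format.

1 November 2027 is a Monday, so the first Sunday is November 7 and the third is November 21.
1 March 2028 is a Wednesday, so Mondays fall on 6, 13, 20, 27; the last is March 27.
At the standard offset (UTC−02:15), 23:22 UTC − 2h15m = 21:07 Solvik District standard time.
Daylight saving runs 21 November 2027 – 27 March 2028; the standard-time date in Solvik District, November 25, 2027, is inside that window, so Solvik District is at UTC−01:15.
23:22 UTC − 1h15m = 22:07 local.

22:07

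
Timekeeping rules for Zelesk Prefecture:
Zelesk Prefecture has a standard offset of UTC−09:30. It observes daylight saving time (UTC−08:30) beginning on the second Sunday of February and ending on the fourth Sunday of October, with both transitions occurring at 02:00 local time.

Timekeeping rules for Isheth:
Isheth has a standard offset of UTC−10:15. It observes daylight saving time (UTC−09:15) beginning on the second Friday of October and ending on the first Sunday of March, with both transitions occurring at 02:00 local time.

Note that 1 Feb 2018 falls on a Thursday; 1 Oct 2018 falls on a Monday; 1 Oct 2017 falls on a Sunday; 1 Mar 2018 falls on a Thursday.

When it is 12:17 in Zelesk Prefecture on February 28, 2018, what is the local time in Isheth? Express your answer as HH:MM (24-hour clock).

11:32

1 February 2018 is a Thursday, so the first Sunday is February 4 and the second is February 11.
1 October 2018 is a Monday, so the first Sunday is October 7 and the fourth is October 28.
Daylight saving runs 11 February – 28 October; February 28, 2018 is inside that window, so Zelesk Prefecture is at UTC−08:30.
12:17 Zelesk Prefecture + 8h30m = 20:47 UTC.
1 October 2017 is a Sunday, so the first Friday is October 6 and the second is October 13.
1 March 2018 is a Thursday, so the first Sunday is March 4.
At the standard offset (UTC−10:15), 20:47 UTC − 10h15m = 10:32 Isheth standard time.
The standard-time date in Isheth, February 28, 2018, lies within the daylight-saving period (13 October 2017 – 4 March 2018), so Isheth is on daylight time, UTC−09:15.
20:47 UTC − 9h15m = 11:32 Isheth.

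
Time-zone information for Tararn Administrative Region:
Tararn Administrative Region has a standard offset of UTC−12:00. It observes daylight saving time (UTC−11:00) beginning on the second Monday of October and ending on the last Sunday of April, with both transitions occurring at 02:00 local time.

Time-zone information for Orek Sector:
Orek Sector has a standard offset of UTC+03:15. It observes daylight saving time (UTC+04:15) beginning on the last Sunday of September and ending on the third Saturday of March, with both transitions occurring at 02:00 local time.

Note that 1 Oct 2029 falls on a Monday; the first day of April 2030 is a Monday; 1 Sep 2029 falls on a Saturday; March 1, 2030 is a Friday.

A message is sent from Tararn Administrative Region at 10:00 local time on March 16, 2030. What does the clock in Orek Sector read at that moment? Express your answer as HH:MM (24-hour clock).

00:15

1 October 2029 is a Monday, so the first Monday is October 1 and the second is October 8.
1 April 2030 is a Monday, so Sundays fall on 7, 14, 21, 28; the last is April 28.
March 16, 2030 lies within the daylight-saving period (8 October 2029 – 28 April 2030), so Tararn Administrative Region is on daylight time, UTC−11:00.
10:00 Tararn Administrative Region + 11h = 21:00 UTC.
1 September 2029 is a Saturday, so Sundays fall on 2, 9, 16, 23, 30; the last is September 30.
1 March 2030 is a Friday, so the first Saturday is March 2 and the third is March 16.
At the standard offset (UTC+03:15), 21:00 UTC + 3h15m = 00:15 Orek Sector standard time (rolling into the next day, 17 March 2030).
The standard-time date in Orek Sector, March 17, 2030, is outside the daylight-saving period (30 September 2029 – 16 March 2030), so Orek Sector is on standard time, UTC+03:15.
21:00 UTC + 3h15m = 00:15 Orek Sector (rolling into the next day, 17 March 2030).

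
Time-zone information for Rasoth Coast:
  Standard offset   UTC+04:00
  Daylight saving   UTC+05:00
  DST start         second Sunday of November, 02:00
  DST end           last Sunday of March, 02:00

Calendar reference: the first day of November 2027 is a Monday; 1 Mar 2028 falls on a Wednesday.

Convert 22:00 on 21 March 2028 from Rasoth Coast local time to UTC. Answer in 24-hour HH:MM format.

1 November 2027 is a Monday, so the first Sunday is November 7 and the second is November 14.
1 March 2028 is a Wednesday, so Sundays fall on 5, 12, 19, 26; the last is March 26.
21 March 2028 lies within the daylight-saving period (14 November 2027 – 26 March 2028), so Rasoth Coast is on daylight time, UTC+05:00.
22:00 local − 5h = 17:00 UTC.

17:00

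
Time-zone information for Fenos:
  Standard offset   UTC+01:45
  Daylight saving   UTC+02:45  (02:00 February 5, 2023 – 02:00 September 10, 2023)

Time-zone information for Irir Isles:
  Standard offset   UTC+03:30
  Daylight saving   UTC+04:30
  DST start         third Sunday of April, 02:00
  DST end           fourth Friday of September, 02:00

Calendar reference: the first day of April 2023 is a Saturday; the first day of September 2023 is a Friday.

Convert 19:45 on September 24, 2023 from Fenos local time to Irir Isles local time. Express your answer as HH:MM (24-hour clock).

21:30

Daylight saving runs 5 February – 10 September; September 24, 2023 is outside that window, so Fenos is on standard time at UTC+01:45.
19:45 Fenos − 1h45m = 18:00 UTC.
1 April 2023 is a Saturday, so the first Sunday is April 2 and the third is April 16.
1 September 2023 is a Friday, so the first Friday is September 1 and the fourth is September 22.
At the standard offset (UTC+03:30), 18:00 UTC + 3h30m = 21:30 Irir Isles standard time.
Daylight saving runs 16 April – 22 September; the standard-time date in Irir Isles, September 24, 2023, is outside that window, so Irir Isles is on standard time at UTC+03:30.
18:00 UTC + 3h30m = 21:30 Irir Isles.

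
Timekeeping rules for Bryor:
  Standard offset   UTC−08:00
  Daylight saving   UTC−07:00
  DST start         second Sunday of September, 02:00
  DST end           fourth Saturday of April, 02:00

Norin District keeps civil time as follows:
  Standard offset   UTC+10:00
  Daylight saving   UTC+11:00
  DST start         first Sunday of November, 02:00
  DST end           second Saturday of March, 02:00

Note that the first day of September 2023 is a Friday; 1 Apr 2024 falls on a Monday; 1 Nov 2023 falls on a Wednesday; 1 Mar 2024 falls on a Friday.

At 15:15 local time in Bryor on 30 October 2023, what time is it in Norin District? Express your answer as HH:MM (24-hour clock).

08:15

1 September 2023 is a Friday, so the first Sunday is September 3 and the second is September 10.
1 April 2024 is a Monday, so the first Saturday is April 6 and the fourth is April 27.
30 October 2023 falls between 10 September 2023 and 27 April 2024, so daylight saving is in effect and Bryor is at UTC−07:00.
15:15 Bryor + 7h = 22:15 UTC.
1 November 2023 is a Wednesday, so the first Sunday is November 5.
1 March 2024 is a Friday, so the first Saturday is March 2 and the second is March 9.
At the standard offset (UTC+10:00), 22:15 UTC + 10h = 08:15 Norin District standard time (rolling into the next day, 31 October 2023).
The standard-time date in Norin District, 31 October 2023, does not fall between 5 November 2023 and 9 March 2024, so daylight saving is not in effect and Norin District is at UTC+10:00.
22:15 UTC + 10h = 08:15 Norin District (rolling into the next day, 31 October 2023).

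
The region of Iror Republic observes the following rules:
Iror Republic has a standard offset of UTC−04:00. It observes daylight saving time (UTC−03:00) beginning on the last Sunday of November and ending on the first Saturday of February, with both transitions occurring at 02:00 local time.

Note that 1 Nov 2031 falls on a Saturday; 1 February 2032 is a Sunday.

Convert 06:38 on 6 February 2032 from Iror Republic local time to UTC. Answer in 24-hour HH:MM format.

09:38

1 November 2031 is a Saturday, so Sundays fall on 2, 9, 16, 23, 30; the last is November 30.
1 February 2032 is a Sunday, so the first Saturday is February 7.
6 February 2032 falls between 30 November 2031 and 7 February 2032, so daylight saving is in effect and Iror Republic is at UTC−03:00.
06:38 local + 3h = 09:38 UTC.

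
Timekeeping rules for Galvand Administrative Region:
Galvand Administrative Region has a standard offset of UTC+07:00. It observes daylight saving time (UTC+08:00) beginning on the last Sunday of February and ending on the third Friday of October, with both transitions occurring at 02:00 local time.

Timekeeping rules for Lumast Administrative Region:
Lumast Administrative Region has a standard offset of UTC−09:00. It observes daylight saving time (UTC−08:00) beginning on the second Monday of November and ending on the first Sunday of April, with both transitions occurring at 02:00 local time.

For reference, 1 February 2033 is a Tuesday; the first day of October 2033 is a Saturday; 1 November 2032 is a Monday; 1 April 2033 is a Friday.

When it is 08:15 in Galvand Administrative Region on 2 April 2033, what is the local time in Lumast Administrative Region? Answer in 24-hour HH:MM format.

16:15

1 February 2033 is a Tuesday, so Sundays fall on 6, 13, 20, 27; the last is February 27.
1 October 2033 is a Saturday, so the first Friday is October 7 and the third is October 21.
2 April 2033 lies within the daylight-saving period (27 February – 21 October), so Galvand Administrative Region is on daylight time, UTC+08:00.
08:15 Galvand Administrative Region − 8h = 00:15 UTC.
1 November 2032 is a Monday, so the first Monday is November 1 and the second is November 8.
1 April 2033 is a Friday, so the first Sunday is April 3.
At the standard offset (UTC−09:00), 00:15 UTC − 9h = 15:15 Lumast Administrative Region standard time (rolling into the previous day, 1 April 2033).
The standard-time date in Lumast Administrative Region, 1 April 2033, lies within the daylight-saving period (8 November 2032 – 3 April 2033), so Lumast Administrative Region is on daylight time, UTC−08:00.
00:15 UTC − 8h = 16:15 Lumast Administrative Region (rolling into the previous day, 1 April 2033).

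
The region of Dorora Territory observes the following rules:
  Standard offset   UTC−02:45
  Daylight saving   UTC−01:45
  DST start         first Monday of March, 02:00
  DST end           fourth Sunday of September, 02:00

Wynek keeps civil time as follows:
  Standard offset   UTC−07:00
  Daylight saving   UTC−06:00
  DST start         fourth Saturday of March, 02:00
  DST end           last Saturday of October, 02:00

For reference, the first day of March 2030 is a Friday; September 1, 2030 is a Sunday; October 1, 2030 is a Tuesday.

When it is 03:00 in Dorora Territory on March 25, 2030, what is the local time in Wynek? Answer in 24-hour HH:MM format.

22:45

1 March 2030 is a Friday, so the first Monday is March 4.
1 September 2030 is a Sunday, so the first Sunday is September 1 and the fourth is September 22.
Daylight saving runs 4 March – 22 September; March 25, 2030 is inside that window, so Dorora Territory is at UTC−01:45.
03:00 Dorora Territory + 1h45m = 04:45 UTC.
1 March 2030 is a Friday, so the first Saturday is March 2 and the fourth is March 23.
1 October 2030 is a Tuesday, so Saturdays fall on 5, 12, 19, 26; the last is October 26.
At the standard offset (UTC−07:00), 04:45 UTC − 7h = 21:45 Wynek standard time (rolling into the previous day, 24 March 2030).
The standard-time date in Wynek, March 24, 2030, falls between 23 March and 26 October, so daylight saving is in effect and Wynek is at UTC−06:00.
04:45 UTC − 6h = 22:45 Wynek (rolling into the previous day, 24 March 2030).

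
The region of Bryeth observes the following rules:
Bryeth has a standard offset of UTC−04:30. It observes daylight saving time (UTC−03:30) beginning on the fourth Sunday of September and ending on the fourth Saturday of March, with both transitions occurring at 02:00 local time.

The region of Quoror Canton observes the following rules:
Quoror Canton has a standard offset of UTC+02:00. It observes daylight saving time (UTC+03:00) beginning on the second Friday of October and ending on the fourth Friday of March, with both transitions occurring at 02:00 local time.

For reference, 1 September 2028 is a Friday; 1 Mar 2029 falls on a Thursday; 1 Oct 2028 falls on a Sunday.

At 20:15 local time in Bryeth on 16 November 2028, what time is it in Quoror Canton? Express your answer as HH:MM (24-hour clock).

1 September 2028 is a Friday, so the first Sunday is September 3 and the fourth is September 24.
1 March 2029 is a Thursday, so the first Saturday is March 3 and the fourth is March 24.
16 November 2028 falls between 24 September 2028 and 24 March 2029, so daylight saving is in effect and Bryeth is at UTC−03:30.
20:15 Bryeth + 3h30m = 23:45 UTC.
1 October 2028 is a Sunday, so the first Friday is October 6 and the second is October 13.
1 March 2029 is a Thursday, so the first Friday is March 2 and the fourth is March 23.
At the standard offset (UTC+02:00), 23:45 UTC + 2h = 01:45 Quoror Canton standard time (rolling into the next day, 17 November 2028).
Daylight saving runs 13 October 2028 – 23 March 2029; the standard-time date in Quoror Canton, 17 November 2028, is inside that window, so Quoror Canton is at UTC+03:00.
23:45 UTC + 3h = 02:45 Quoror Canton (rolling into the next day, 17 November 2028).

02:45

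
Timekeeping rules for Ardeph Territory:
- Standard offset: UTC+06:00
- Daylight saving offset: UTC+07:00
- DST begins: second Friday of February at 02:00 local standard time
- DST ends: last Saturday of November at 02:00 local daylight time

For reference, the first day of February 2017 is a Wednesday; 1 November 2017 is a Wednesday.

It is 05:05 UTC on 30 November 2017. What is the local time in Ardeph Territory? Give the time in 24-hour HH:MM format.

11:05

1 February 2017 is a Wednesday, so the first Friday is February 3 and the second is February 10.
1 November 2017 is a Wednesday, so Saturdays fall on 4, 11, 18, 25; the last is November 25.
At the standard offset (UTC+06:00), 05:05 UTC + 6h = 11:05 Ardeph Territory standard time.
Daylight saving runs 10 February – 25 November; the standard-time date in Ardeph Territory, 30 November 2017, is outside that window, so Ardeph Territory is on standard time at UTC+06:00.
05:05 UTC + 6h = 11:05 local.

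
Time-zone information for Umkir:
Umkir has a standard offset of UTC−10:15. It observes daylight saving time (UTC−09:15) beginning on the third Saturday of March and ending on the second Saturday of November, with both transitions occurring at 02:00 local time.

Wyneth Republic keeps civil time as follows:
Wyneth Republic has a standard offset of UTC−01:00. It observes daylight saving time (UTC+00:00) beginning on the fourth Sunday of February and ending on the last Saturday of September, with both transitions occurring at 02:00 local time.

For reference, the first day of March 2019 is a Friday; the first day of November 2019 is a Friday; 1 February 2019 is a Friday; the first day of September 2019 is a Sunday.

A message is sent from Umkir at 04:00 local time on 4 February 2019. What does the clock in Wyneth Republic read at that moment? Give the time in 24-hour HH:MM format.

1 March 2019 is a Friday, so the first Saturday is March 2 and the third is March 16.
1 November 2019 is a Friday, so the first Saturday is November 2 and the second is November 9.
4 February 2019 is outside the daylight-saving period (16 March – 9 November), so Umkir is on standard time, UTC−10:15.
04:00 Umkir + 10h15m = 14:15 UTC.
1 February 2019 is a Friday, so the first Sunday is February 3 and the fourth is February 24.
1 September 2019 is a Sunday, so Saturdays fall on 7, 14, 21, 28; the last is September 28.
At the standard offset (UTC−01:00), 14:15 UTC − 1h = 13:15 Wyneth Republic standard time.
The standard-time date in Wyneth Republic, 4 February 2019, is outside the daylight-saving period (24 February – 28 September), so Wyneth Republic is on standard time, UTC−01:00.
14:15 UTC − 1h = 13:15 Wyneth Republic.

13:15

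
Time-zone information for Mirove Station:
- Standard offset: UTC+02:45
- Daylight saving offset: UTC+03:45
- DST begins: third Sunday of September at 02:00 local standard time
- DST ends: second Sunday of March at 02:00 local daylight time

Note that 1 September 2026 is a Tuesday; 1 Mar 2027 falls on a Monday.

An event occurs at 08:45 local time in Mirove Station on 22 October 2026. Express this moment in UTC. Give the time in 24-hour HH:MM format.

05:00

1 September 2026 is a Tuesday, so the first Sunday is September 6 and the third is September 20.
1 March 2027 is a Monday, so the first Sunday is March 7 and the second is March 14.
22 October 2026 falls between 20 September 2026 and 14 March 2027, so daylight saving is in effect and Mirove Station is at UTC+03:45.
08:45 local − 3h45m = 05:00 UTC.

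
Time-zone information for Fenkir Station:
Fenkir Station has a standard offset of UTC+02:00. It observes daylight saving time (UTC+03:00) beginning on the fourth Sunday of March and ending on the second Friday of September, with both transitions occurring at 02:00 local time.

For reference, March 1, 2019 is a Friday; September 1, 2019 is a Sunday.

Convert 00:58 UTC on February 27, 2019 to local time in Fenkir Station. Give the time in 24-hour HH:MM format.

1 March 2019 is a Friday, so the first Sunday is March 3 and the fourth is March 24.
1 September 2019 is a Sunday, so the first Friday is September 6 and the second is September 13.
At the standard offset (UTC+02:00), 00:58 UTC + 2h = 02:58 Fenkir Station standard time.
Daylight saving runs 24 March – 13 September; the standard-time date in Fenkir Station, February 27, 2019, is outside that window, so Fenkir Station is on standard time at UTC+02:00.
00:58 UTC + 2h = 02:58 local.

02:58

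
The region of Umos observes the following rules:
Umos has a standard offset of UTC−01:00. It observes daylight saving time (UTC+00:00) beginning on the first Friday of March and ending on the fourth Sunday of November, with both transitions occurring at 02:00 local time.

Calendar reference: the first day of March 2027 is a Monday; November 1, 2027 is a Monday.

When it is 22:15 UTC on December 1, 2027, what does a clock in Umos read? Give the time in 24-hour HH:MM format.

1 March 2027 is a Monday, so the first Friday is March 5.
1 November 2027 is a Monday, so the first Sunday is November 7 and the fourth is November 28.
At the standard offset (UTC−01:00), 22:15 UTC − 1h = 21:15 Umos standard time.
Daylight saving runs 5 March – 28 November; the standard-time date in Umos, December 1, 2027, is outside that window, so Umos is on standard time at UTC−01:00.
22:15 UTC − 1h = 21:15 local.

21:15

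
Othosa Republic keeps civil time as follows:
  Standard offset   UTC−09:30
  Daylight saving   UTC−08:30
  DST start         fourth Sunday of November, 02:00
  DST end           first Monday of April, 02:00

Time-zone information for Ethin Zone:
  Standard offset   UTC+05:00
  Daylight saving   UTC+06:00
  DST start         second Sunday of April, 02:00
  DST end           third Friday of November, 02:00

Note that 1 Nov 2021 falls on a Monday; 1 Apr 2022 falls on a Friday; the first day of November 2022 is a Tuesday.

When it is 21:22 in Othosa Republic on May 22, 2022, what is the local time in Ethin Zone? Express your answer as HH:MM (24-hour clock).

12:52

1 November 2021 is a Monday, so the first Sunday is November 7 and the fourth is November 28.
1 April 2022 is a Friday, so the first Monday is April 4.
May 22, 2022 is outside the daylight-saving period (28 November 2021 – 4 April 2022), so Othosa Republic is on standard time, UTC−09:30.
21:22 Othosa Republic + 9h30m = 06:52 UTC (rolling into the next day, 23 May 2022).
1 April 2022 is a Friday, so the first Sunday is April 3 and the second is April 10.
1 November 2022 is a Tuesday, so the first Friday is November 4 and the third is November 18.
At the standard offset (UTC+05:00), 06:52 UTC + 5h = 11:52 Ethin Zone standard time.
The standard-time date in Ethin Zone, May 23, 2022, falls between 10 April and 18 November, so daylight saving is in effect and Ethin Zone is at UTC+06:00.
06:52 UTC + 6h = 12:52 Ethin Zone.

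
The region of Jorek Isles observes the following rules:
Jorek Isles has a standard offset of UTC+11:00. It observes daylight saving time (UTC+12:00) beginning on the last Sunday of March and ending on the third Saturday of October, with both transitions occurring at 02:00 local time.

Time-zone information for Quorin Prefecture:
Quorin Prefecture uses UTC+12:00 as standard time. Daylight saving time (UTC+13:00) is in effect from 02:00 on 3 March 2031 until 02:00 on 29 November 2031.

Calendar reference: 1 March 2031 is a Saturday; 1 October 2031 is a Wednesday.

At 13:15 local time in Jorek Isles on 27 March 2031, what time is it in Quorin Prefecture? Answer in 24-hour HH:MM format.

15:15

1 March 2031 is a Saturday, so Sundays fall on 2, 9, 16, 23, 30; the last is March 30.
1 October 2031 is a Wednesday, so the first Saturday is October 4 and the third is October 18.
27 March 2031 does not fall between 30 March and 18 October, so daylight saving is not in effect and Jorek Isles is at UTC+11:00.
13:15 Jorek Isles − 11h = 02:15 UTC.
At the standard offset (UTC+12:00), 02:15 UTC + 12h = 14:15 Quorin Prefecture standard time.
The standard-time date in Quorin Prefecture, 27 March 2031, falls between 3 March and 29 November, so daylight saving is in effect and Quorin Prefecture is at UTC+13:00.
02:15 UTC + 13h = 15:15 Quorin Prefecture.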